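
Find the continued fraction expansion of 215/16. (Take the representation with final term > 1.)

215 = 13·16 + 7
16 = 2·7 + 2
7 = 3·2 + 1
2 = 2·1 + 0  (stop)
So 215/16 = [13; 2, 3, 2].

[13; 2, 3, 2]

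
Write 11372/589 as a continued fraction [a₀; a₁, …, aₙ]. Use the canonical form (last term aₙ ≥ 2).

11372 = 19·589 + 181
589 = 3·181 + 46
181 = 3·46 + 43
46 = 1·43 + 3
43 = 14·3 + 1
3 = 3·1 + 0  (stop)
So 11372/589 = [19; 3, 3, 1, 14, 3].

[19; 3, 3, 1, 14, 3]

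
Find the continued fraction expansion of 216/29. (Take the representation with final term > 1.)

[7; 2, 4, 3]

216 = 7×29 + 13
29 = 2×13 + 3
13 = 4×3 + 1
3 = 3×1 + 0  (stop)
So 216/29 = [7; 2, 4, 3].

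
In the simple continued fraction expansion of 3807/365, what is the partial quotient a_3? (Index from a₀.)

3807 = 10·365 + 157   →  a_0 = 10
365 = 2·157 + 51   →  a_1 = 2
157 = 3·51 + 4   →  a_2 = 3
51 = 12·4 + 3   →  a_3 = 12

12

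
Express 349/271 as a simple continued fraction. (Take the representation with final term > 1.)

[1; 3, 2, 9, 4]

349 = 1×271 + 78
271 = 3×78 + 37
78 = 2×37 + 4
37 = 9×4 + 1
4 = 4×1 + 0  (stop)
So 349/271 = [1; 3, 2, 9, 4].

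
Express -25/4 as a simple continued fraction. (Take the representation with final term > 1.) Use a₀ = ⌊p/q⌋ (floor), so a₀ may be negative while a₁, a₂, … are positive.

-25 = -7·4 + 3
4 = 1·3 + 1
3 = 3·1 + 0  (stop)
So -25/4 = [-7; 1, 3].

[-7; 1, 3]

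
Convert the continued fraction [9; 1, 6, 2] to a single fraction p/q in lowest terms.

148/15

Fold from the inside: start with 2/1.
  6 + 1/2 = 13/2
  1 + 2/13 = 15/13
  9 + 13/15 = 148/15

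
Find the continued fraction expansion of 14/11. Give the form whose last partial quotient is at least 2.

14 = 1×11 + 3
11 = 3×3 + 2
3 = 1×2 + 1
2 = 2×1 + 0  (stop)
So 14/11 = [1; 3, 1, 2].

[1; 3, 1, 2]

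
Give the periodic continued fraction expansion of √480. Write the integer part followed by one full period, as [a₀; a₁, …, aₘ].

[21; 1, 9, 1, 42]

a₀ = ⌊√480⌋ = 21.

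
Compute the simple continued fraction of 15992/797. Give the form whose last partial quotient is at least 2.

[20; 15, 3, 17]

15992 = 20·797 + 52
797 = 15·52 + 17
52 = 3·17 + 1
17 = 17·1 + 0  (stop)
So 15992/797 = [20; 15, 3, 17].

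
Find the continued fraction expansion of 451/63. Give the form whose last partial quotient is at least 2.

[7; 6, 3, 3]

451 = 7·63 + 10
63 = 6·10 + 3
10 = 3·3 + 1
3 = 3·1 + 0  (stop)
So 451/63 = [7; 6, 3, 3].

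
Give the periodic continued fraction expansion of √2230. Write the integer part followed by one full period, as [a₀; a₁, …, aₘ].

[47; 4, 2, 18, 2, 4, 94]

a₀ = ⌊√2230⌋ = 47.
With m₀=0, d₀=1 and mₖ₊₁ = dₖaₖ − mₖ, dₖ₊₁ = (n − mₖ₊₁²)/dₖ, aₖ₊₁ = ⌊(a₀+mₖ₊₁)/dₖ₊₁⌋:
  k=1: m=47, d=21, a=4
  k=2: m=37, d=41, a=2
  k=3: m=45, d=5, a=18
  k=4: m=45, d=41, a=2
  k=5: m=37, d=21, a=4
  k=6: m=47, d=1, a=94
d=1 and a=2a₀=94 at k=6, so the next step gives (m, d) = (47, 21) again — its k=1 value — and the period has length 6.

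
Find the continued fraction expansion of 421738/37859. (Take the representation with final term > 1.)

421738 = 11*37859 + 5289
37859 = 7*5289 + 836
5289 = 6*836 + 273
836 = 3*273 + 17
273 = 16*17 + 1
17 = 17*1 + 0  (stop)
So 421738/37859 = [11; 7, 6, 3, 16, 17].

[11; 7, 6, 3, 16, 17]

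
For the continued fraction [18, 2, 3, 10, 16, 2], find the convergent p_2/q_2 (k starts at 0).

Using pₖ = aₖpₖ₋₁ + pₖ₋₂, qₖ = aₖqₖ₋₁ + qₖ₋₂ (with p₋₁=1, p₋₂=0, q₋₁=0, q₋₂=1):
  k=0: a=18, p=18, q=1
  k=1: a=2, p=37, q=2
  k=2: a=3, p=129, q=7

129/7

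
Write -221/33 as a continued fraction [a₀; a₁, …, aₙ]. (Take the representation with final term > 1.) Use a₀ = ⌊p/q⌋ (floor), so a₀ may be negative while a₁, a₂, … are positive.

-221 = -7·33 + 10
33 = 3·10 + 3
10 = 3·3 + 1
3 = 3·1 + 0  (stop)
So -221/33 = [-7; 3, 3, 3].

[-7; 3, 3, 3]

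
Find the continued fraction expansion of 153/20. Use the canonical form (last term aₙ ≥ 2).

153 = 7*20 + 13
20 = 1*13 + 7
13 = 1*7 + 6
7 = 1*6 + 1
6 = 6*1 + 0  (stop)
So 153/20 = [7; 1, 1, 1, 6].

[7; 1, 1, 1, 6]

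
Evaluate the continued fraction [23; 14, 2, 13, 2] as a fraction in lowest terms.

Fold from the inside: start with 2/1.
  13 + 1/2 = 27/2
  2 + 2/27 = 56/27
  14 + 27/56 = 811/56
  23 + 56/811 = 18709/811

18709/811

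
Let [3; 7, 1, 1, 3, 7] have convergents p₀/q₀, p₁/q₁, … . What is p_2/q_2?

25/8

Using pₖ = aₖpₖ₋₁ + pₖ₋₂, qₖ = aₖqₖ₋₁ + qₖ₋₂ (with p₋₁=1, p₋₂=0, q₋₁=0, q₋₂=1):
  k=0: a=3, p=3, q=1
  k=1: a=7, p=22, q=7
  k=2: a=1, p=25, q=8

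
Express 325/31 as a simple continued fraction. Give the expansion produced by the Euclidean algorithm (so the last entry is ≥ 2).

325 = 10×31 + 15
31 = 2×15 + 1
15 = 15×1 + 0  (stop)
So 325/31 = [10; 2, 15].

[10; 2, 15]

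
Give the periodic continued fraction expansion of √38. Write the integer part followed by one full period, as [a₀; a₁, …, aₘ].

[6; 6, 12]

a₀ = ⌊√38⌋ = 6.
With m₀=0, d₀=1 and mₖ₊₁ = dₖaₖ − mₖ, dₖ₊₁ = (n − mₖ₊₁²)/dₖ, aₖ₊₁ = ⌊(a₀+mₖ₊₁)/dₖ₊₁⌋:
  k=1: m=6, d=2, a=6
  k=2: m=6, d=1, a=12
d=1 and a=2a₀=12 at k=2, so the next step gives (m, d) = (6, 2) again — its k=1 value — and the period has length 2.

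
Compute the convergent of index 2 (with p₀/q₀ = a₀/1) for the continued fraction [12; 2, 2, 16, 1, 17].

62/5

Using pₖ = aₖpₖ₋₁ + pₖ₋₂, qₖ = aₖqₖ₋₁ + qₖ₋₂ (with p₋₁=1, p₋₂=0, q₋₁=0, q₋₂=1):
  k=0: a=12, p=12, q=1
  k=1: a=2, p=25, q=2
  k=2: a=2, p=62, q=5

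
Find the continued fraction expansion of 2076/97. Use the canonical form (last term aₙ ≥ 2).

[21; 2, 2, 19]

2076 = 21·97 + 39
97 = 2·39 + 19
39 = 2·19 + 1
19 = 19·1 + 0  (stop)
So 2076/97 = [21; 2, 2, 19].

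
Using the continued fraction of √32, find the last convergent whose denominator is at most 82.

√32 = [5; 1, 1, 1, 10, …] (period length 4).
Convergents:
  p_0/q_0 = 5/1
  p_1/q_1 = 6/1
  p_2/q_2 = 11/2
  p_3/q_3 = 17/3
  p_4/q_4 = 181/32
  p_5/q_5 = 198/35
  p_6/q_6 = 379/67
  p_7/q_7 = 577/102
q_6 = 67 ≤ 82 < 102 = q_7, so the answer is 379/67.

379/67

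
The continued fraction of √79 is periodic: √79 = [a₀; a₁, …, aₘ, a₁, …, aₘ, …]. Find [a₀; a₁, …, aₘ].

a₀ = ⌊√79⌋ = 8.
With m₀=0, d₀=1 and mₖ₊₁ = dₖaₖ − mₖ, dₖ₊₁ = (n − mₖ₊₁²)/dₖ, aₖ₊₁ = ⌊(a₀+mₖ₊₁)/dₖ₊₁⌋:
  k=1: m=8, d=15, a=1
  k=2: m=7, d=2, a=7
  k=3: m=7, d=15, a=1
  k=4: m=8, d=1, a=16
d=1 and a=2a₀=16 at k=4, so the next step gives (m, d) = (8, 15) again — its k=1 value — and the period has length 4.

[8; 1, 7, 1, 16]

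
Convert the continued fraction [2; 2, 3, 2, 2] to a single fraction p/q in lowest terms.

95/39

Fold from the inside: start with 2/1.
  2 + 1/2 = 5/2
  3 + 2/5 = 17/5
  2 + 5/17 = 39/17
  2 + 17/39 = 95/39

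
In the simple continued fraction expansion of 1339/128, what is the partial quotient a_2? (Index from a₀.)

1339 = 10·128 + 59   →  a_0 = 10
128 = 2·59 + 10   →  a_1 = 2
59 = 5·10 + 9   →  a_2 = 5

5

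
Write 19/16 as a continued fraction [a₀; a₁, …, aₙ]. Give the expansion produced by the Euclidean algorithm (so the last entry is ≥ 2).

[1; 5, 3]

19 = 1*16 + 3
16 = 5*3 + 1
3 = 3*1 + 0  (stop)
So 19/16 = [1; 5, 3].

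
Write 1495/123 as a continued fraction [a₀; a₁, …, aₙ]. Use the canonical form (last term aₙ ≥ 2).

[12; 6, 2, 9]

1495 = 12×123 + 19
123 = 6×19 + 9
19 = 2×9 + 1
9 = 9×1 + 0  (stop)
So 1495/123 = [12; 6, 2, 9].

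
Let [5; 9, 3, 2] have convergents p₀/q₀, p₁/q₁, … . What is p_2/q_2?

143/28

Using pₖ = aₖpₖ₋₁ + pₖ₋₂, qₖ = aₖqₖ₋₁ + qₖ₋₂ (with p₋₁=1, p₋₂=0, q₋₁=0, q₋₂=1):
  k=0: a=5, p=5, q=1
  k=1: a=9, p=46, q=9
  k=2: a=3, p=143, q=28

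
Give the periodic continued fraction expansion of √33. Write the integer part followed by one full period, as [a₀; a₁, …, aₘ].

[5; 1, 2, 1, 10]

a₀ = ⌊√33⌋ = 5.
With m₀=0, d₀=1 and mₖ₊₁ = dₖaₖ − mₖ, dₖ₊₁ = (n − mₖ₊₁²)/dₖ, aₖ₊₁ = ⌊(a₀+mₖ₊₁)/dₖ₊₁⌋:
  k=1: m=5, d=8, a=1
  k=2: m=3, d=3, a=2
  k=3: m=3, d=8, a=1
  k=4: m=5, d=1, a=10
d=1 and a=2a₀=10 at k=4, so the next step gives (m, d) = (5, 8) again — its k=1 value — and the period has length 4.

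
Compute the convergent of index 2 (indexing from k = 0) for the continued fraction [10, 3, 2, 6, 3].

72/7

Using pₖ = aₖpₖ₋₁ + pₖ₋₂, qₖ = aₖqₖ₋₁ + qₖ₋₂ (with p₋₁=1, p₋₂=0, q₋₁=0, q₋₂=1):
  k=0: a=10, p=10, q=1
  k=1: a=3, p=31, q=3
  k=2: a=2, p=72, q=7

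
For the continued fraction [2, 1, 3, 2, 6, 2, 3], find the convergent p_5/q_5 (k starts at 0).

Using pₖ = aₖpₖ₋₁ + pₖ₋₂, qₖ = aₖqₖ₋₁ + qₖ₋₂ (with p₋₁=1, p₋₂=0, q₋₁=0, q₋₂=1):
  k=0: a=2, p=2, q=1
  k=1: a=1, p=3, q=1
  k=2: a=3, p=11, q=4
  k=3: a=2, p=25, q=9
  k=4: a=6, p=161, q=58
  k=5: a=2, p=347, q=125

347/125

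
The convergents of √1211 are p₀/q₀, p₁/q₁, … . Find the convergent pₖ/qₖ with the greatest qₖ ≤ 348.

11971/344

√1211 = [34; 1, 3, 1, 68, …] (period length 4).
Convergents:
  p_0/q_0 = 34/1
  p_1/q_1 = 35/1
  p_2/q_2 = 139/4
  p_3/q_3 = 174/5
  p_4/q_4 = 11971/344
  p_5/q_5 = 12145/349
q_4 = 344 ≤ 348 < 349 = q_5, so the answer is 11971/344.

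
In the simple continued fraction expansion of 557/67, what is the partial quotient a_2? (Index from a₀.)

5

557 = 8·67 + 21   →  a_0 = 8
67 = 3·21 + 4   →  a_1 = 3
21 = 5·4 + 1   →  a_2 = 5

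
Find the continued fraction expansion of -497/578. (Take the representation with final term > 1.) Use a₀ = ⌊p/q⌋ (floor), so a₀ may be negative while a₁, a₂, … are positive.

-497 = -1*578 + 81
578 = 7*81 + 11
81 = 7*11 + 4
11 = 2*4 + 3
4 = 1*3 + 1
3 = 3*1 + 0  (stop)
So -497/578 = [-1; 7, 7, 2, 1, 3].

[-1; 7, 7, 2, 1, 3]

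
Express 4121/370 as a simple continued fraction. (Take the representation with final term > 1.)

[11; 7, 3, 1, 12]

4121 = 11*370 + 51
370 = 7*51 + 13
51 = 3*13 + 12
13 = 1*12 + 1
12 = 12*1 + 0  (stop)
So 4121/370 = [11; 7, 3, 1, 12].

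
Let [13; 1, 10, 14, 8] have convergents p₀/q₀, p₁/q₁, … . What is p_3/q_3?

2156/155

Using pₖ = aₖpₖ₋₁ + pₖ₋₂, qₖ = aₖqₖ₋₁ + qₖ₋₂ (with p₋₁=1, p₋₂=0, q₋₁=0, q₋₂=1):
  k=0: a=13, p=13, q=1
  k=1: a=1, p=14, q=1
  k=2: a=10, p=153, q=11
  k=3: a=14, p=2156, q=155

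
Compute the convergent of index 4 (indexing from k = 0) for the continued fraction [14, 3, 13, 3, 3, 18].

5859/409

Using pₖ = aₖpₖ₋₁ + pₖ₋₂, qₖ = aₖqₖ₋₁ + qₖ₋₂ (with p₋₁=1, p₋₂=0, q₋₁=0, q₋₂=1):
  k=0: a=14, p=14, q=1
  k=1: a=3, p=43, q=3
  k=2: a=13, p=573, q=40
  k=3: a=3, p=1762, q=123
  k=4: a=3, p=5859, q=409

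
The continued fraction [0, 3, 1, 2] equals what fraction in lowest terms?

Fold from the inside: start with 2/1.
  1 + 1/2 = 3/2
  3 + 2/3 = 11/3
  0 + 3/11 = 3/11

3/11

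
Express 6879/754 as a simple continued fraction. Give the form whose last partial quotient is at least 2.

6879 = 9*754 + 93
754 = 8*93 + 10
93 = 9*10 + 3
10 = 3*3 + 1
3 = 3*1 + 0  (stop)
So 6879/754 = [9; 8, 9, 3, 3].

[9; 8, 9, 3, 3]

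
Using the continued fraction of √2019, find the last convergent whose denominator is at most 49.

674/15

√2019 = [44; 1, 13, 1, 88, …] (period length 4).
Convergents:
  p_0/q_0 = 44/1
  p_1/q_1 = 45/1
  p_2/q_2 = 629/14
  p_3/q_3 = 674/15
  p_4/q_4 = 59941/1334
q_3 = 15 ≤ 49 < 1334 = q_4, so the answer is 674/15.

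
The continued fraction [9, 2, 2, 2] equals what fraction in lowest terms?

Using pₖ = aₖpₖ₋₁ + pₖ₋₂ and qₖ = aₖqₖ₋₁ + qₖ₋₂:
  k=0: a=9, p=9, q=1
  k=1: a=2, p=19, q=2
  k=2: a=2, p=47, q=5
  k=3: a=2, p=113, q=12

113/12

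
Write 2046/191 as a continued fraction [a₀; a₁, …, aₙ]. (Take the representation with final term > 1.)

[10; 1, 2, 2, 8, 1, 2]

2046 = 10×191 + 136
191 = 1×136 + 55
136 = 2×55 + 26
55 = 2×26 + 3
26 = 8×3 + 2
3 = 1×2 + 1
2 = 2×1 + 0  (stop)
So 2046/191 = [10; 1, 2, 2, 8, 1, 2].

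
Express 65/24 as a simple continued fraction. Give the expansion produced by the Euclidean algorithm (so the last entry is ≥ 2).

65 = 2*24 + 17
24 = 1*17 + 7
17 = 2*7 + 3
7 = 2*3 + 1
3 = 3*1 + 0  (stop)
So 65/24 = [2; 1, 2, 2, 3].

[2; 1, 2, 2, 3]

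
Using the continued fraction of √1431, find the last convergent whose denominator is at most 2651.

√1431 = [37; 1, 4, 1, 4, 1, 74, …] (period length 6).
Convergents:
  p_0/q_0 = 37/1
  p_1/q_1 = 38/1
  p_2/q_2 = 189/5
  p_3/q_3 = 227/6
  p_4/q_4 = 1097/29
  p_5/q_5 = 1324/35
  p_6/q_6 = 99073/2619
  p_7/q_7 = 100397/2654
q_6 = 2619 ≤ 2651 < 2654 = q_7, so the answer is 99073/2619.

99073/2619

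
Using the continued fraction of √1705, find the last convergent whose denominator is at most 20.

√1705 = [41; 3, 2, 3, 82, …] (period length 4).
Convergents:
  p_0/q_0 = 41/1
  p_1/q_1 = 124/3
  p_2/q_2 = 289/7
  p_3/q_3 = 991/24
q_2 = 7 ≤ 20 < 24 = q_3, so the answer is 289/7.

289/7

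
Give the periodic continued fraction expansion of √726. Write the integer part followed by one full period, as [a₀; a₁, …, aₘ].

a₀ = ⌊√726⌋ = 26.
With m₀=0, d₀=1 and mₖ₊₁ = dₖaₖ − mₖ, dₖ₊₁ = (n − mₖ₊₁²)/dₖ, aₖ₊₁ = ⌊(a₀+mₖ₊₁)/dₖ₊₁⌋:
  k=1: m=26, d=50, a=1
  k=2: m=24, d=3, a=16
  k=3: m=24, d=50, a=1
  k=4: m=26, d=1, a=52
d=1 and a=2a₀=52 at k=4, so the next step gives (m, d) = (26, 50) again — its k=1 value — and the period has length 4.

[26; 1, 16, 1, 52]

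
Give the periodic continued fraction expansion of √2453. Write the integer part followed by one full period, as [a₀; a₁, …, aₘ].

a₀ = ⌊√2453⌋ = 49.
With m₀=0, d₀=1 and mₖ₊₁ = dₖaₖ − mₖ, dₖ₊₁ = (n − mₖ₊₁²)/dₖ, aₖ₊₁ = ⌊(a₀+mₖ₊₁)/dₖ₊₁⌋:
  k=1: m=49, d=52, a=1
  k=2: m=3, d=47, a=1
  k=3: m=44, d=11, a=8
  k=4: m=44, d=47, a=1
  k=5: m=3, d=52, a=1
  k=6: m=49, d=1, a=98
d=1 and a=2a₀=98 at k=6, so the next step gives (m, d) = (49, 52) again — its k=1 value — and the period has length 6.

[49; 1, 1, 8, 1, 1, 98]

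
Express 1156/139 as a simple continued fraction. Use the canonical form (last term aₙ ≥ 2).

1156 = 8×139 + 44
139 = 3×44 + 7
44 = 6×7 + 2
7 = 3×2 + 1
2 = 2×1 + 0  (stop)
So 1156/139 = [8; 3, 6, 3, 2].

[8; 3, 6, 3, 2]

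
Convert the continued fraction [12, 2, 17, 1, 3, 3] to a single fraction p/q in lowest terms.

5931/475

Fold from the inside: start with 3/1.
  3 + 1/3 = 10/3
  1 + 3/10 = 13/10
  17 + 10/13 = 231/13
  2 + 13/231 = 475/231
  12 + 231/475 = 5931/475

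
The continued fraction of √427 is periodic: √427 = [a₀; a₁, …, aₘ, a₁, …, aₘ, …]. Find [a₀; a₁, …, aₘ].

a₀ = ⌊√427⌋ = 20.
With m₀=0, d₀=1 and mₖ₊₁ = dₖaₖ − mₖ, dₖ₊₁ = (n − mₖ₊₁²)/dₖ, aₖ₊₁ = ⌊(a₀+mₖ₊₁)/dₖ₊₁⌋:
  k=1: m=20, d=27, a=1
  k=2: m=7, d=14, a=1
  k=3: m=7, d=27, a=1
  k=4: m=20, d=1, a=40
d=1 and a=2a₀=40 at k=4, so the next step gives (m, d) = (20, 27) again — its k=1 value — and the period has length 4.

[20; 1, 1, 1, 40]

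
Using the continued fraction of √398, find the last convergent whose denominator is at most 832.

√398 = [19; 1, 18, 1, 38, …] (period length 4).
Convergents:
  p_0/q_0 = 19/1
  p_1/q_1 = 20/1
  p_2/q_2 = 379/19
  p_3/q_3 = 399/20
  p_4/q_4 = 15541/779
  p_5/q_5 = 15940/799
  p_6/q_6 = 302461/15161
q_5 = 799 ≤ 832 < 15161 = q_6, so the answer is 15940/799.

15940/799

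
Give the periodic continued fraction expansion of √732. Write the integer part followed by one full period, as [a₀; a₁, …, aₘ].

a₀ = ⌊√732⌋ = 27.

[27; 18, 54]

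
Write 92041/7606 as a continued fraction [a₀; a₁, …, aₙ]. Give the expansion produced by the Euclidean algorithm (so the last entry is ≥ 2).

92041 = 12×7606 + 769
7606 = 9×769 + 685
769 = 1×685 + 84
685 = 8×84 + 13
84 = 6×13 + 6
13 = 2×6 + 1
6 = 6×1 + 0  (stop)
So 92041/7606 = [12; 9, 1, 8, 6, 2, 6].

[12; 9, 1, 8, 6, 2, 6]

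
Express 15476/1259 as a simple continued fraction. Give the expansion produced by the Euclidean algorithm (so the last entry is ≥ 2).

15476 = 12*1259 + 368
1259 = 3*368 + 155
368 = 2*155 + 58
155 = 2*58 + 39
58 = 1*39 + 19
39 = 2*19 + 1
19 = 19*1 + 0  (stop)
So 15476/1259 = [12; 3, 2, 2, 1, 2, 19].

[12; 3, 2, 2, 1, 2, 19]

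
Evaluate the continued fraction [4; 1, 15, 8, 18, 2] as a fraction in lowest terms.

Fold from the inside: start with 2/1.
  18 + 1/2 = 37/2
  8 + 2/37 = 298/37
  15 + 37/298 = 4507/298
  1 + 298/4507 = 4805/4507
  4 + 4507/4805 = 23727/4805

23727/4805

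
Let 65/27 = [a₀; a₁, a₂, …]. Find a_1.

2

65 = 2·27 + 11   →  a_0 = 2
27 = 2·11 + 5   →  a_1 = 2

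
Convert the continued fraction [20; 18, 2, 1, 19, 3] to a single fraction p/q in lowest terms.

Fold from the inside: start with 3/1.
  19 + 1/3 = 58/3
  1 + 3/58 = 61/58
  2 + 58/61 = 180/61
  18 + 61/180 = 3301/180
  20 + 180/3301 = 66200/3301

66200/3301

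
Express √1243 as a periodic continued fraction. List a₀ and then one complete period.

a₀ = ⌊√1243⌋ = 35.

[35; 3, 1, 9, 3, 9, 1, 3, 70]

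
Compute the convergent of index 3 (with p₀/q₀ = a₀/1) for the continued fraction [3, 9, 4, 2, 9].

Using pₖ = aₖpₖ₋₁ + pₖ₋₂, qₖ = aₖqₖ₋₁ + qₖ₋₂ (with p₋₁=1, p₋₂=0, q₋₁=0, q₋₂=1):
  k=0: a=3, p=3, q=1
  k=1: a=9, p=28, q=9
  k=2: a=4, p=115, q=37
  k=3: a=2, p=258, q=83

258/83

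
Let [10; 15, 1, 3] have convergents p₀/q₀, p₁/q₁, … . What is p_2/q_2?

161/16

Using pₖ = aₖpₖ₋₁ + pₖ₋₂, qₖ = aₖqₖ₋₁ + qₖ₋₂ (with p₋₁=1, p₋₂=0, q₋₁=0, q₋₂=1):
  k=0: a=10, p=10, q=1
  k=1: a=15, p=151, q=15
  k=2: a=1, p=161, q=16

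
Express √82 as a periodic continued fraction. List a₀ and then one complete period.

a₀ = ⌊√82⌋ = 9.

[9; 18]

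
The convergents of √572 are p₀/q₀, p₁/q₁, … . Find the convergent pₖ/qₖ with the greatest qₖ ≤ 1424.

√572 = [23; 1, 10, 1, 46, …] (period length 4).
Convergents:
  p_0/q_0 = 23/1
  p_1/q_1 = 24/1
  p_2/q_2 = 263/11
  p_3/q_3 = 287/12
  p_4/q_4 = 13465/563
  p_5/q_5 = 13752/575
  p_6/q_6 = 150985/6313
q_5 = 575 ≤ 1424 < 6313 = q_6, so the answer is 13752/575.

13752/575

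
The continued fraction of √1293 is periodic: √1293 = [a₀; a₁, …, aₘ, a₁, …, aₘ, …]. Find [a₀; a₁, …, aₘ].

[35; 1, 22, 1, 70]

a₀ = ⌊√1293⌋ = 35.
With m₀=0, d₀=1 and mₖ₊₁ = dₖaₖ − mₖ, dₖ₊₁ = (n − mₖ₊₁²)/dₖ, aₖ₊₁ = ⌊(a₀+mₖ₊₁)/dₖ₊₁⌋:
  k=1: m=35, d=68, a=1
  k=2: m=33, d=3, a=22
  k=3: m=33, d=68, a=1
  k=4: m=35, d=1, a=70
d=1 and a=2a₀=70 at k=4, so the next step gives (m, d) = (35, 68) again — its k=1 value — and the period has length 4.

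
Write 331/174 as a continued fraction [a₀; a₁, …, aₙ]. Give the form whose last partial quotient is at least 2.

[1; 1, 9, 4, 4]

331 = 1·174 + 157
174 = 1·157 + 17
157 = 9·17 + 4
17 = 4·4 + 1
4 = 4·1 + 0  (stop)
So 331/174 = [1; 1, 9, 4, 4].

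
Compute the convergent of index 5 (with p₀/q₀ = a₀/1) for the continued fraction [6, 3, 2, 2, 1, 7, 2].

1164/185

Using pₖ = aₖpₖ₋₁ + pₖ₋₂, qₖ = aₖqₖ₋₁ + qₖ₋₂ (with p₋₁=1, p₋₂=0, q₋₁=0, q₋₂=1):
  k=0: a=6, p=6, q=1
  k=1: a=3, p=19, q=3
  k=2: a=2, p=44, q=7
  k=3: a=2, p=107, q=17
  k=4: a=1, p=151, q=24
  k=5: a=7, p=1164, q=185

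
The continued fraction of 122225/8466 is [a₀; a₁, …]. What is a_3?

2

122225 = 14·8466 + 3701   →  a_0 = 14
8466 = 2·3701 + 1064   →  a_1 = 2
3701 = 3·1064 + 509   →  a_2 = 3
1064 = 2·509 + 46   →  a_3 = 2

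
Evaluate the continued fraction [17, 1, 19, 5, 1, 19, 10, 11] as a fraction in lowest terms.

Fold from the inside: start with 11/1.
  10 + 1/11 = 111/11
  19 + 11/111 = 2120/111
  1 + 111/2120 = 2231/2120
  5 + 2120/2231 = 13275/2231
  19 + 2231/13275 = 254456/13275
  1 + 13275/254456 = 267731/254456
  17 + 254456/267731 = 4805883/267731

4805883/267731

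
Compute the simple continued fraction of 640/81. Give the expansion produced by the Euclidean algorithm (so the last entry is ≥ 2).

[7; 1, 9, 8]

640 = 7·81 + 73
81 = 1·73 + 8
73 = 9·8 + 1
8 = 8·1 + 0  (stop)
So 640/81 = [7; 1, 9, 8].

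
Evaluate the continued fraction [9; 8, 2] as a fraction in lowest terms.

155/17

Fold from the inside: start with 2/1.
  8 + 1/2 = 17/2
  9 + 2/17 = 155/17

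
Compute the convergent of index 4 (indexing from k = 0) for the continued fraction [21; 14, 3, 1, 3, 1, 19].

4509/214

Using pₖ = aₖpₖ₋₁ + pₖ₋₂, qₖ = aₖqₖ₋₁ + qₖ₋₂ (with p₋₁=1, p₋₂=0, q₋₁=0, q₋₂=1):
  k=0: a=21, p=21, q=1
  k=1: a=14, p=295, q=14
  k=2: a=3, p=906, q=43
  k=3: a=1, p=1201, q=57
  k=4: a=3, p=4509, q=214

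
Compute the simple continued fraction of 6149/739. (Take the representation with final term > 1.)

6149 = 8×739 + 237
739 = 3×237 + 28
237 = 8×28 + 13
28 = 2×13 + 2
13 = 6×2 + 1
2 = 2×1 + 0  (stop)
So 6149/739 = [8; 3, 8, 2, 6, 2].

[8; 3, 8, 2, 6, 2]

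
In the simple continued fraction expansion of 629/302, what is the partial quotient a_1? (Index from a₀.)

629 = 2·302 + 25   →  a_0 = 2
302 = 12·25 + 2   →  a_1 = 12

12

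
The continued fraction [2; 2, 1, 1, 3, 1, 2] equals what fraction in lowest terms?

153/64

Fold from the inside: start with 2/1.
  1 + 1/2 = 3/2
  3 + 2/3 = 11/3
  1 + 3/11 = 14/11
  1 + 11/14 = 25/14
  2 + 14/25 = 64/25
  2 + 25/64 = 153/64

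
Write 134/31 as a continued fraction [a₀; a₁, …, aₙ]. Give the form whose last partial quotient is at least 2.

134 = 4·31 + 10
31 = 3·10 + 1
10 = 10·1 + 0  (stop)
So 134/31 = [4; 3, 10].

[4; 3, 10]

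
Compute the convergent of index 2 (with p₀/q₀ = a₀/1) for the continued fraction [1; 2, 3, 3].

10/7

Using pₖ = aₖpₖ₋₁ + pₖ₋₂, qₖ = aₖqₖ₋₁ + qₖ₋₂ (with p₋₁=1, p₋₂=0, q₋₁=0, q₋₂=1):
  k=0: a=1, p=1, q=1
  k=1: a=2, p=3, q=2
  k=2: a=3, p=10, q=7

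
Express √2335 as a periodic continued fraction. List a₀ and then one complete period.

[48; 3, 9, 3, 96]

a₀ = ⌊√2335⌋ = 48.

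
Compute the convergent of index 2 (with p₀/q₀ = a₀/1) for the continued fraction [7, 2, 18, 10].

Using pₖ = aₖpₖ₋₁ + pₖ₋₂, qₖ = aₖqₖ₋₁ + qₖ₋₂ (with p₋₁=1, p₋₂=0, q₋₁=0, q₋₂=1):
  k=0: a=7, p=7, q=1
  k=1: a=2, p=15, q=2
  k=2: a=18, p=277, q=37

277/37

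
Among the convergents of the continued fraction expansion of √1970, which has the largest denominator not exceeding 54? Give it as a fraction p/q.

577/13

√1970 = [44; 2, 1, 1, 2, 88, …] (period length 5).
Convergents:
  p_0/q_0 = 44/1
  p_1/q_1 = 89/2
  p_2/q_2 = 133/3
  p_3/q_3 = 222/5
  p_4/q_4 = 577/13
  p_5/q_5 = 50998/1149
q_4 = 13 ≤ 54 < 1149 = q_5, so the answer is 577/13.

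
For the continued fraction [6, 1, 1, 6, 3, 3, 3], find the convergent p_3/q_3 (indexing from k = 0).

85/13

Using pₖ = aₖpₖ₋₁ + pₖ₋₂, qₖ = aₖqₖ₋₁ + qₖ₋₂ (with p₋₁=1, p₋₂=0, q₋₁=0, q₋₂=1):
  k=0: a=6, p=6, q=1
  k=1: a=1, p=7, q=1
  k=2: a=1, p=13, q=2
  k=3: a=6, p=85, q=13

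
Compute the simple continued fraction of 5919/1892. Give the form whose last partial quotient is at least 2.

5919 = 3·1892 + 243
1892 = 7·243 + 191
243 = 1·191 + 52
191 = 3·52 + 35
52 = 1·35 + 17
35 = 2·17 + 1
17 = 17·1 + 0  (stop)
So 5919/1892 = [3; 7, 1, 3, 1, 2, 17].

[3; 7, 1, 3, 1, 2, 17]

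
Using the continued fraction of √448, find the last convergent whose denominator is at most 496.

√448 = [21; 6, 42, …] (period length 2).
Convergents:
  p_0/q_0 = 21/1
  p_1/q_1 = 127/6
  p_2/q_2 = 5355/253
  p_3/q_3 = 32257/1524
q_2 = 253 ≤ 496 < 1524 = q_3, so the answer is 5355/253.

5355/253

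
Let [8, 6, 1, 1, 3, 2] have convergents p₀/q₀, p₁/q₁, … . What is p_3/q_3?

106/13

Using pₖ = aₖpₖ₋₁ + pₖ₋₂, qₖ = aₖqₖ₋₁ + qₖ₋₂ (with p₋₁=1, p₋₂=0, q₋₁=0, q₋₂=1):
  k=0: a=8, p=8, q=1
  k=1: a=6, p=49, q=6
  k=2: a=1, p=57, q=7
  k=3: a=1, p=106, q=13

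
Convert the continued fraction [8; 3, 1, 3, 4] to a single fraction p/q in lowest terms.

Fold from the inside: start with 4/1.
  3 + 1/4 = 13/4
  1 + 4/13 = 17/13
  3 + 13/17 = 64/17
  8 + 17/64 = 529/64

529/64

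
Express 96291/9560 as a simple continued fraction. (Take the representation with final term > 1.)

[10; 13, 1, 5, 16, 3, 2]

96291 = 10×9560 + 691
9560 = 13×691 + 577
691 = 1×577 + 114
577 = 5×114 + 7
114 = 16×7 + 2
7 = 3×2 + 1
2 = 2×1 + 0  (stop)
So 96291/9560 = [10; 13, 1, 5, 16, 3, 2].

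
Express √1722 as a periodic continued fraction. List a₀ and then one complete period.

a₀ = ⌊√1722⌋ = 41.
With m₀=0, d₀=1 and mₖ₊₁ = dₖaₖ − mₖ, dₖ₊₁ = (n − mₖ₊₁²)/dₖ, aₖ₊₁ = ⌊(a₀+mₖ₊₁)/dₖ₊₁⌋:
  k=1: m=41, d=41, a=2
  k=2: m=41, d=1, a=82
d=1 and a=2a₀=82 at k=2, so the next step gives (m, d) = (41, 41) again — its k=1 value — and the period has length 2.

[41; 2, 82]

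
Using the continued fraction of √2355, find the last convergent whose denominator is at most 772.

23973/494

√2355 = [48; 1, 1, 8, 3, 8, 1, 1, 96, …] (period length 8).
Convergents:
  p_0/q_0 = 48/1
  p_1/q_1 = 49/1
  p_2/q_2 = 97/2
  p_3/q_3 = 825/17
  p_4/q_4 = 2572/53
  p_5/q_5 = 21401/441
  p_6/q_6 = 23973/494
  p_7/q_7 = 45374/935
q_6 = 494 ≤ 772 < 935 = q_7, so the answer is 23973/494.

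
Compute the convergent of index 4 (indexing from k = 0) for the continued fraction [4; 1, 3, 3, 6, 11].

391/82

Using pₖ = aₖpₖ₋₁ + pₖ₋₂, qₖ = aₖqₖ₋₁ + qₖ₋₂ (with p₋₁=1, p₋₂=0, q₋₁=0, q₋₂=1):
  k=0: a=4, p=4, q=1
  k=1: a=1, p=5, q=1
  k=2: a=3, p=19, q=4
  k=3: a=3, p=62, q=13
  k=4: a=6, p=391, q=82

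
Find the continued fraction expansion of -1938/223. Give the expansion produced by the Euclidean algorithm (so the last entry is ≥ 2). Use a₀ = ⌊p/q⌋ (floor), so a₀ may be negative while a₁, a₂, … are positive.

[-9; 3, 4, 3, 5]

-1938 = -9*223 + 69
223 = 3*69 + 16
69 = 4*16 + 5
16 = 3*5 + 1
5 = 5*1 + 0  (stop)
So -1938/223 = [-9; 3, 4, 3, 5].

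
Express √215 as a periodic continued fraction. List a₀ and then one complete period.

a₀ = ⌊√215⌋ = 14.

[14; 1, 1, 1, 28]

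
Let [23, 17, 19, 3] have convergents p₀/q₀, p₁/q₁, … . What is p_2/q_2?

Using pₖ = aₖpₖ₋₁ + pₖ₋₂, qₖ = aₖqₖ₋₁ + qₖ₋₂ (with p₋₁=1, p₋₂=0, q₋₁=0, q₋₂=1):
  k=0: a=23, p=23, q=1
  k=1: a=17, p=392, q=17
  k=2: a=19, p=7471, q=324

7471/324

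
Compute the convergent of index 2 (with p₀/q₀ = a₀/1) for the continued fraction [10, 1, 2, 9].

Using pₖ = aₖpₖ₋₁ + pₖ₋₂, qₖ = aₖqₖ₋₁ + qₖ₋₂ (with p₋₁=1, p₋₂=0, q₋₁=0, q₋₂=1):
  k=0: a=10, p=10, q=1
  k=1: a=1, p=11, q=1
  k=2: a=2, p=32, q=3

32/3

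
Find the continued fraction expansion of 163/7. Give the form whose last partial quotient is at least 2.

[23; 3, 2]

163 = 23·7 + 2
7 = 3·2 + 1
2 = 2·1 + 0  (stop)
So 163/7 = [23; 3, 2].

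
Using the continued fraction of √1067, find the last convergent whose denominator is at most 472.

√1067 = [32; 1, 1, 1, 64, …] (period length 4).
Convergents:
  p_0/q_0 = 32/1
  p_1/q_1 = 33/1
  p_2/q_2 = 65/2
  p_3/q_3 = 98/3
  p_4/q_4 = 6337/194
  p_5/q_5 = 6435/197
  p_6/q_6 = 12772/391
  p_7/q_7 = 19207/588
q_6 = 391 ≤ 472 < 588 = q_7, so the answer is 12772/391.

12772/391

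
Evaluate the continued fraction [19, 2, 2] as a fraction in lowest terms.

Using pₖ = aₖpₖ₋₁ + pₖ₋₂ and qₖ = aₖqₖ₋₁ + qₖ₋₂:
  k=0: a=19, p=19, q=1
  k=1: a=2, p=39, q=2
  k=2: a=2, p=97, q=5

97/5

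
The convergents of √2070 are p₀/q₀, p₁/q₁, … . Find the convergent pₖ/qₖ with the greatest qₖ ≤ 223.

8235/181

√2070 = [45; 2, 90, …] (period length 2).
Convergents:
  p_0/q_0 = 45/1
  p_1/q_1 = 91/2
  p_2/q_2 = 8235/181
  p_3/q_3 = 16561/364
q_2 = 181 ≤ 223 < 364 = q_3, so the answer is 8235/181.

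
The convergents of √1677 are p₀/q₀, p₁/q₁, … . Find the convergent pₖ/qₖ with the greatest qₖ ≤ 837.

√1677 = [40; 1, 19, 2, 19, 1, 80, …] (period length 6).
Convergents:
  p_0/q_0 = 40/1
  p_1/q_1 = 41/1
  p_2/q_2 = 819/20
  p_3/q_3 = 1679/41
  p_4/q_4 = 32720/799
  p_5/q_5 = 34399/840
q_4 = 799 ≤ 837 < 840 = q_5, so the answer is 32720/799.

32720/799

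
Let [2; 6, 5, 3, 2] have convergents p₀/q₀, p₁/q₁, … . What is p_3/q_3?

214/99

Using pₖ = aₖpₖ₋₁ + pₖ₋₂, qₖ = aₖqₖ₋₁ + qₖ₋₂ (with p₋₁=1, p₋₂=0, q₋₁=0, q₋₂=1):
  k=0: a=2, p=2, q=1
  k=1: a=6, p=13, q=6
  k=2: a=5, p=67, q=31
  k=3: a=3, p=214, q=99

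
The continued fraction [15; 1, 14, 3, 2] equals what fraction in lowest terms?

1705/107

Using pₖ = aₖpₖ₋₁ + pₖ₋₂ and qₖ = aₖqₖ₋₁ + qₖ₋₂:
  k=0: a=15, p=15, q=1
  k=1: a=1, p=16, q=1
  k=2: a=14, p=239, q=15
  k=3: a=3, p=733, q=46
  k=4: a=2, p=1705, q=107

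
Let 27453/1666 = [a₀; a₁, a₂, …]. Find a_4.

27453 = 16·1666 + 797   →  a_0 = 16
1666 = 2·797 + 72   →  a_1 = 2
797 = 11·72 + 5   →  a_2 = 11
72 = 14·5 + 2   →  a_3 = 14
5 = 2·2 + 1   →  a_4 = 2

2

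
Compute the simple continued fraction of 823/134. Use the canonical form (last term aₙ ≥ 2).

823 = 6·134 + 19
134 = 7·19 + 1
19 = 19·1 + 0  (stop)
So 823/134 = [6; 7, 19].

[6; 7, 19]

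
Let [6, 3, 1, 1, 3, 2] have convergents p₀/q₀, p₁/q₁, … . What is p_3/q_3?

44/7

Using pₖ = aₖpₖ₋₁ + pₖ₋₂, qₖ = aₖqₖ₋₁ + qₖ₋₂ (with p₋₁=1, p₋₂=0, q₋₁=0, q₋₂=1):
  k=0: a=6, p=6, q=1
  k=1: a=3, p=19, q=3
  k=2: a=1, p=25, q=4
  k=3: a=1, p=44, q=7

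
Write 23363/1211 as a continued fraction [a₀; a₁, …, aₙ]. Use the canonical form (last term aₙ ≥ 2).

23363 = 19*1211 + 354
1211 = 3*354 + 149
354 = 2*149 + 56
149 = 2*56 + 37
56 = 1*37 + 19
37 = 1*19 + 18
19 = 1*18 + 1
18 = 18*1 + 0  (stop)
So 23363/1211 = [19; 3, 2, 2, 1, 1, 1, 18].

[19; 3, 2, 2, 1, 1, 1, 18]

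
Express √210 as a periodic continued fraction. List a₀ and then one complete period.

[14; 2, 28]

a₀ = ⌊√210⌋ = 14.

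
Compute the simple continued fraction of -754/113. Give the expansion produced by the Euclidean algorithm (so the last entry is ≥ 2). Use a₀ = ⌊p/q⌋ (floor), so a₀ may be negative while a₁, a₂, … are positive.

[-7; 3, 18, 2]

-754 = -7·113 + 37
113 = 3·37 + 2
37 = 18·2 + 1
2 = 2·1 + 0  (stop)
So -754/113 = [-7; 3, 18, 2].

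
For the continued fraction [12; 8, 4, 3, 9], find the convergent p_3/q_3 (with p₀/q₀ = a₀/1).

1297/107

Using pₖ = aₖpₖ₋₁ + pₖ₋₂, qₖ = aₖqₖ₋₁ + qₖ₋₂ (with p₋₁=1, p₋₂=0, q₋₁=0, q₋₂=1):
  k=0: a=12, p=12, q=1
  k=1: a=8, p=97, q=8
  k=2: a=4, p=400, q=33
  k=3: a=3, p=1297, q=107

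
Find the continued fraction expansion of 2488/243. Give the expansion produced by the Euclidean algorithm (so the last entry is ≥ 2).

2488 = 10×243 + 58
243 = 4×58 + 11
58 = 5×11 + 3
11 = 3×3 + 2
3 = 1×2 + 1
2 = 2×1 + 0  (stop)
So 2488/243 = [10; 4, 5, 3, 1, 2].

[10; 4, 5, 3, 1, 2]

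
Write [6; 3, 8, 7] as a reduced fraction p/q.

1125/178

Using pₖ = aₖpₖ₋₁ + pₖ₋₂ and qₖ = aₖqₖ₋₁ + qₖ₋₂:
  k=0: a=6, p=6, q=1
  k=1: a=3, p=19, q=3
  k=2: a=8, p=158, q=25
  k=3: a=7, p=1125, q=178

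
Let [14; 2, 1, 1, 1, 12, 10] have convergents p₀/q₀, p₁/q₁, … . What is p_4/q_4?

115/8

Using pₖ = aₖpₖ₋₁ + pₖ₋₂, qₖ = aₖqₖ₋₁ + qₖ₋₂ (with p₋₁=1, p₋₂=0, q₋₁=0, q₋₂=1):
  k=0: a=14, p=14, q=1
  k=1: a=2, p=29, q=2
  k=2: a=1, p=43, q=3
  k=3: a=1, p=72, q=5
  k=4: a=1, p=115, q=8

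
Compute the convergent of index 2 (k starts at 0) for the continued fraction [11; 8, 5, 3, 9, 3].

Using pₖ = aₖpₖ₋₁ + pₖ₋₂, qₖ = aₖqₖ₋₁ + qₖ₋₂ (with p₋₁=1, p₋₂=0, q₋₁=0, q₋₂=1):
  k=0: a=11, p=11, q=1
  k=1: a=8, p=89, q=8
  k=2: a=5, p=456, q=41

456/41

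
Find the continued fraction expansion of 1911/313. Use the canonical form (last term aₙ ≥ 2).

1911 = 6×313 + 33
313 = 9×33 + 16
33 = 2×16 + 1
16 = 16×1 + 0  (stop)
So 1911/313 = [6; 9, 2, 16].

[6; 9, 2, 16]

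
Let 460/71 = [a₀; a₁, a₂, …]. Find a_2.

11

460 = 6·71 + 34   →  a_0 = 6
71 = 2·34 + 3   →  a_1 = 2
34 = 11·3 + 1   →  a_2 = 11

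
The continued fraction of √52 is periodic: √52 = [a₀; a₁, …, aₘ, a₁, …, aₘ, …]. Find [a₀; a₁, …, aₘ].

[7; 4, 1, 2, 1, 4, 14]

a₀ = ⌊√52⌋ = 7.
With m₀=0, d₀=1 and mₖ₊₁ = dₖaₖ − mₖ, dₖ₊₁ = (n − mₖ₊₁²)/dₖ, aₖ₊₁ = ⌊(a₀+mₖ₊₁)/dₖ₊₁⌋:
  k=1: m=7, d=3, a=4
  k=2: m=5, d=9, a=1
  k=3: m=4, d=4, a=2
  k=4: m=4, d=9, a=1
  k=5: m=5, d=3, a=4
  k=6: m=7, d=1, a=14
d=1 and a=2a₀=14 at k=6, so the next step gives (m, d) = (7, 3) again — its k=1 value — and the period has length 6.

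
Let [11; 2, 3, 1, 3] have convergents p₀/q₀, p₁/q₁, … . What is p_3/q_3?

103/9

Using pₖ = aₖpₖ₋₁ + pₖ₋₂, qₖ = aₖqₖ₋₁ + qₖ₋₂ (with p₋₁=1, p₋₂=0, q₋₁=0, q₋₂=1):
  k=0: a=11, p=11, q=1
  k=1: a=2, p=23, q=2
  k=2: a=3, p=80, q=7
  k=3: a=1, p=103, q=9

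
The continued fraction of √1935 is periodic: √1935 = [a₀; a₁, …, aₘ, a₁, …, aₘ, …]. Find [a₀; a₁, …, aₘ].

a₀ = ⌊√1935⌋ = 43.
With m₀=0, d₀=1 and mₖ₊₁ = dₖaₖ − mₖ, dₖ₊₁ = (n − mₖ₊₁²)/dₖ, aₖ₊₁ = ⌊(a₀+mₖ₊₁)/dₖ₊₁⌋:
  k=1: m=43, d=86, a=1
  k=2: m=43, d=1, a=86
d=1 and a=2a₀=86 at k=2, so the next step gives (m, d) = (43, 86) again — its k=1 value — and the period has length 2.

[43; 1, 86]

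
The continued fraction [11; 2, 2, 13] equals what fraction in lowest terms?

764/67

Fold from the inside: start with 13/1.
  2 + 1/13 = 27/13
  2 + 13/27 = 67/27
  11 + 27/67 = 764/67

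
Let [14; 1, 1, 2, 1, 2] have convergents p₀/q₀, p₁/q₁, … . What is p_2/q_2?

Using pₖ = aₖpₖ₋₁ + pₖ₋₂, qₖ = aₖqₖ₋₁ + qₖ₋₂ (with p₋₁=1, p₋₂=0, q₋₁=0, q₋₂=1):
  k=0: a=14, p=14, q=1
  k=1: a=1, p=15, q=1
  k=2: a=1, p=29, q=2

29/2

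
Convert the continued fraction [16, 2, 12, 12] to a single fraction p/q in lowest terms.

4977/302

Using pₖ = aₖpₖ₋₁ + pₖ₋₂ and qₖ = aₖqₖ₋₁ + qₖ₋₂:
  k=0: a=16, p=16, q=1
  k=1: a=2, p=33, q=2
  k=2: a=12, p=412, q=25
  k=3: a=12, p=4977, q=302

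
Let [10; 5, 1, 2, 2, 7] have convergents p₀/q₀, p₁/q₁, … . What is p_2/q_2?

61/6

Using pₖ = aₖpₖ₋₁ + pₖ₋₂, qₖ = aₖqₖ₋₁ + qₖ₋₂ (with p₋₁=1, p₋₂=0, q₋₁=0, q₋₂=1):
  k=0: a=10, p=10, q=1
  k=1: a=5, p=51, q=5
  k=2: a=1, p=61, q=6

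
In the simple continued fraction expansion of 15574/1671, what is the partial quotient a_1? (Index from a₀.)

3

15574 = 9·1671 + 535   →  a_0 = 9
1671 = 3·535 + 66   →  a_1 = 3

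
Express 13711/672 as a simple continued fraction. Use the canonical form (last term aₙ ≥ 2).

[20; 2, 2, 11, 1, 4, 2]

13711 = 20*672 + 271
672 = 2*271 + 130
271 = 2*130 + 11
130 = 11*11 + 9
11 = 1*9 + 2
9 = 4*2 + 1
2 = 2*1 + 0  (stop)
So 13711/672 = [20; 2, 2, 11, 1, 4, 2].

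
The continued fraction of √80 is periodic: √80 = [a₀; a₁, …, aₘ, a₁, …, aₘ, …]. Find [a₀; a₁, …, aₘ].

a₀ = ⌊√80⌋ = 8.
With m₀=0, d₀=1 and mₖ₊₁ = dₖaₖ − mₖ, dₖ₊₁ = (n − mₖ₊₁²)/dₖ, aₖ₊₁ = ⌊(a₀+mₖ₊₁)/dₖ₊₁⌋:
  k=1: m=8, d=16, a=1
  k=2: m=8, d=1, a=16
d=1 and a=2a₀=16 at k=2, so the next step gives (m, d) = (8, 16) again — its k=1 value — and the period has length 2.

[8; 1, 16]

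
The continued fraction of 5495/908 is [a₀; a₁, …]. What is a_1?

5495 = 6·908 + 47   →  a_0 = 6
908 = 19·47 + 15   →  a_1 = 19

19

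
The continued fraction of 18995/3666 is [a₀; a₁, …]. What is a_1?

5

18995 = 5·3666 + 665   →  a_0 = 5
3666 = 5·665 + 341   →  a_1 = 5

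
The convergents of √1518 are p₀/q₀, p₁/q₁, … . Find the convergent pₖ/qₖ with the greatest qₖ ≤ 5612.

78975/2027

√1518 = [38; 1, 24, 1, 76, …] (period length 4).
Convergents:
  p_0/q_0 = 38/1
  p_1/q_1 = 39/1
  p_2/q_2 = 974/25
  p_3/q_3 = 1013/26
  p_4/q_4 = 77962/2001
  p_5/q_5 = 78975/2027
  p_6/q_6 = 1973362/50649
q_5 = 2027 ≤ 5612 < 50649 = q_6, so the answer is 78975/2027.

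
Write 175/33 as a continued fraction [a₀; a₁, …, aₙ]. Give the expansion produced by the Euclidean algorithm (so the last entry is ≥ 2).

175 = 5*33 + 10
33 = 3*10 + 3
10 = 3*3 + 1
3 = 3*1 + 0  (stop)
So 175/33 = [5; 3, 3, 3].

[5; 3, 3, 3]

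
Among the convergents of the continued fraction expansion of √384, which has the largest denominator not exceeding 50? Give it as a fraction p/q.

√384 = [19; 1, 1, 2, 9, 2, 1, 1, 38, …] (period length 8).
Convergents:
  p_0/q_0 = 19/1
  p_1/q_1 = 20/1
  p_2/q_2 = 39/2
  p_3/q_3 = 98/5
  p_4/q_4 = 921/47
  p_5/q_5 = 1940/99
q_4 = 47 ≤ 50 < 99 = q_5, so the answer is 921/47.

921/47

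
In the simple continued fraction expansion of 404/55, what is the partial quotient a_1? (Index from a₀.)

2

404 = 7·55 + 19   →  a_0 = 7
55 = 2·19 + 17   →  a_1 = 2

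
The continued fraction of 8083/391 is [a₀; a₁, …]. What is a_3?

8083 = 20·391 + 263   →  a_0 = 20
391 = 1·263 + 128   →  a_1 = 1
263 = 2·128 + 7   →  a_2 = 2
128 = 18·7 + 2   →  a_3 = 18

18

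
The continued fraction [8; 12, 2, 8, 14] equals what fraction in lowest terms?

Using pₖ = aₖpₖ₋₁ + pₖ₋₂ and qₖ = aₖqₖ₋₁ + qₖ₋₂:
  k=0: a=8, p=8, q=1
  k=1: a=12, p=97, q=12
  k=2: a=2, p=202, q=25
  k=3: a=8, p=1713, q=212
  k=4: a=14, p=24184, q=2993

24184/2993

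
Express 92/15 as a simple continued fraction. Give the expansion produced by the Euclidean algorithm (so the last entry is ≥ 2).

[6; 7, 2]

92 = 6×15 + 2
15 = 7×2 + 1
2 = 2×1 + 0  (stop)
So 92/15 = [6; 7, 2].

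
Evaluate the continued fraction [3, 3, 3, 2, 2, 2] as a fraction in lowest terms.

446/135

Fold from the inside: start with 2/1.
  2 + 1/2 = 5/2
  2 + 2/5 = 12/5
  3 + 5/12 = 41/12
  3 + 12/41 = 135/41
  3 + 41/135 = 446/135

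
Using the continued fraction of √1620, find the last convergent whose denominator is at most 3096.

51841/1288

√1620 = [40; 4, 80, …] (period length 2).
Convergents:
  p_0/q_0 = 40/1
  p_1/q_1 = 161/4
  p_2/q_2 = 12920/321
  p_3/q_3 = 51841/1288
  p_4/q_4 = 4160200/103361
q_3 = 1288 ≤ 3096 < 103361 = q_4, so the answer is 51841/1288.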